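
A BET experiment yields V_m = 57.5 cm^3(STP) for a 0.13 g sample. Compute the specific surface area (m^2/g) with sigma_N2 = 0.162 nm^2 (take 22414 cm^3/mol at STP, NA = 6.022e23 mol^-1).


Number of moles in monolayer = V_m / 22414 = 57.5 / 22414 = 0.00256536
Number of molecules = moles * NA = 0.00256536 * 6.022e23
SA = molecules * sigma / mass
SA = (57.5 / 22414) * 6.022e23 * 0.162e-18 / 0.13
SA = 1925.1 m^2/g

1925.1


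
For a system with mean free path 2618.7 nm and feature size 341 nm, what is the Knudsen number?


Knudsen number Kn = lambda / L
Kn = 2618.7 / 341
Kn = 7.6795

7.6795


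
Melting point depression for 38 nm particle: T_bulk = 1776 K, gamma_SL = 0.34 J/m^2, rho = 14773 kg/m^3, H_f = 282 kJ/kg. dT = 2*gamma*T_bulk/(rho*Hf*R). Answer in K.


Radius R = 38/2 = 19 nm = 1.9e-08 m
Convert H_f = 282 kJ/kg = 282000 J/kg
dT = 2 * gamma_SL * T_bulk / (rho * H_f * R)
dT = 2 * 0.34 * 1776 / (14773 * 282000 * 1.9e-08)
dT = 15.3 K

15.3


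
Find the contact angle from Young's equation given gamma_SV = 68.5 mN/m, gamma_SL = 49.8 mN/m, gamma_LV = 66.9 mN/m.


cos(theta) = (gamma_SV - gamma_SL) / gamma_LV
cos(theta) = (68.5 - 49.8) / 66.9
cos(theta) = 0.279522
theta = arccos(0.279522) = 73.77 degrees

73.77


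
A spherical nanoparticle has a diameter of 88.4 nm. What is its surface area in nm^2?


Radius r = 88.4/2 = 44.2 nm
Surface area SA = 4 * pi * r^2
SA = 4 * pi * (44.2)^2
SA = 24550.16 nm^2

24550.16


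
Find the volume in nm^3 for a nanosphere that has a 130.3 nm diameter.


Radius r = 130.3/2 = 65.15 nm
Volume V = (4/3) * pi * r^3
V = (4/3) * pi * (65.15)^3
V = 1158328.84 nm^3

1158328.84


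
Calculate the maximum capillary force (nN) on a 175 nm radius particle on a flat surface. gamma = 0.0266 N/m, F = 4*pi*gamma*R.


Convert radius: R = 175 nm = 1.75e-07 m
F = 4 * pi * gamma * R
F = 4 * pi * 0.0266 * 1.75e-07
F = 5.84965e-08 N = 58.4965 nN

58.4965


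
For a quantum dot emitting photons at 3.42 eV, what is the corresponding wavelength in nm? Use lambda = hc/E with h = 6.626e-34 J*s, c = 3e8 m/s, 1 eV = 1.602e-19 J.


Convert energy: E = 3.42 eV = 3.42 * 1.602e-19 = 5.47884e-19 J
lambda = h*c / E = 6.626e-34 * 3e8 / 5.47884e-19
lambda = 3.62814e-07 m = 362.8 nm

362.8


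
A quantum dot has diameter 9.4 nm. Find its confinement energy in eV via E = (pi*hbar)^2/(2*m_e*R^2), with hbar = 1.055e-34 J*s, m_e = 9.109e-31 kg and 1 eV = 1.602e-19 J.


Radius R = 9.4/2 = 4.7 nm = 4.7e-09 m
E = (pi * 1.055e-34)^2 / (2 * 9.109e-31 * (4.7e-09)^2)
E(J) = 2.72966e-21
E = E(J) / 1.602e-19 = 0.017 eV

0.017


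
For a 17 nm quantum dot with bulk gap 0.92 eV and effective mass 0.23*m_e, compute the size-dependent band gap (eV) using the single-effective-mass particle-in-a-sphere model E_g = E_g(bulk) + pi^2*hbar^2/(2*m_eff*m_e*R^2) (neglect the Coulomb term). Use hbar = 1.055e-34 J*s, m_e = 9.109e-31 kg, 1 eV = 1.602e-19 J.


Radius R = 17/2 nm = 8.5e-09 m
Confinement energy dE = pi^2 * hbar^2 / (2 * m_eff * m_e * R^2)
dE = pi^2 * (1.055e-34)^2 / (2 * 0.23 * 9.109e-31 * (8.5e-09)^2) J, divided by 1.602e-19 J/eV
dE = 0.0227 eV
Total band gap = E_g(bulk) + dE = 0.92 + 0.0227 = 0.9427 eV

0.9427


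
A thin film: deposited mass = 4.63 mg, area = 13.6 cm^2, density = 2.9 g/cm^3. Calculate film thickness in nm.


Convert: m = 4.63 mg = 4.6300e-06 kg, A = 13.6 cm^2 = 1.3600e-03 m^2, rho = 2.9 g/cm^3 = 2900 kg/m^3
t = m / (A * rho)
t = 4.6300e-06 / (1.3600e-03 * 2900)
t = 1.1739e-06 m = 1173.9 nm

1173.9


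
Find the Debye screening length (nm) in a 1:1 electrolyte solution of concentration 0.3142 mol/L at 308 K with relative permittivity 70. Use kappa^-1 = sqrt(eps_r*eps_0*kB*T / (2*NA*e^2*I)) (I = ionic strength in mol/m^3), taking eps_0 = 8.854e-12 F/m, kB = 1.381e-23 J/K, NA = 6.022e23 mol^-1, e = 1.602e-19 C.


Ionic strength I = 0.3142 * 1^2 * 1000 = 314.2 mol/m^3
kappa^-1 = sqrt(70 * 8.854e-12 * 1.381e-23 * 308 / (2 * 6.022e23 * (1.602e-19)^2 * 314.2))
kappa^-1 = 0.521 nm

0.521


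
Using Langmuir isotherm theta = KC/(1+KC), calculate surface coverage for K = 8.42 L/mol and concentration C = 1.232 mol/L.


Langmuir isotherm: theta = K*C / (1 + K*C)
K*C = 8.42 * 1.232 = 10.37344
theta = 10.37344 / (1 + 10.37344) = 10.37344 / 11.37344
theta = 0.9121

0.9121


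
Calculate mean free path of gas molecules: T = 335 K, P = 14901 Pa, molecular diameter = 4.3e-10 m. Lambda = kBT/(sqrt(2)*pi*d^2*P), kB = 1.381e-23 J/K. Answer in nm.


Mean free path: lambda = kB*T / (sqrt(2) * pi * d^2 * P)
lambda = 1.381e-23 * 335 / (sqrt(2) * pi * (4.3e-10)^2 * 14901)
lambda = 3.77939e-07 m
lambda = 377.94 nm

377.94


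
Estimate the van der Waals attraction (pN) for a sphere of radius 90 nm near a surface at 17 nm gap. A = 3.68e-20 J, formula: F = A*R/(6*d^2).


Convert to SI: R = 90 nm = 9e-08 m, d = 17 nm = 1.7e-08 m
F = A * R / (6 * d^2)
F = 3.68e-20 * 9e-08 / (6 * (1.7e-08)^2)
F = 1.91003e-12 N = 1.91 pN

1.91


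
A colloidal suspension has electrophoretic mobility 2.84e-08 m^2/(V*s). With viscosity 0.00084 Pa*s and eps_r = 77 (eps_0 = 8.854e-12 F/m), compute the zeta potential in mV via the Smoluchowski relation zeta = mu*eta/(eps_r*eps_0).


Smoluchowski equation: zeta = mu * eta / (eps_r * eps_0)
zeta = 2.84e-08 * 0.00084 / (77 * 8.854e-12)
zeta = 0.034992 V = 34.99 mV

34.99


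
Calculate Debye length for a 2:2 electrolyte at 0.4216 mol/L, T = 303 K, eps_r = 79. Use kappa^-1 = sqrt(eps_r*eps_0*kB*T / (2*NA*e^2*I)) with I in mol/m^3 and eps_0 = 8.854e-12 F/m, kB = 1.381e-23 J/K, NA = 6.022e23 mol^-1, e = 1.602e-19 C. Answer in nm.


Ionic strength I = 0.4216 * 2^2 * 1000 = 1686.4 mol/m^3
kappa^-1 = sqrt(79 * 8.854e-12 * 1.381e-23 * 303 / (2 * 6.022e23 * (1.602e-19)^2 * 1686.4))
kappa^-1 = 0.237 nm

0.237


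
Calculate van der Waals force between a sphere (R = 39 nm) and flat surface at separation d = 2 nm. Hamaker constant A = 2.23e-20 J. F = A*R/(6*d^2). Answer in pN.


Convert to SI: R = 39 nm = 3.9e-08 m, d = 2 nm = 2e-09 m
F = A * R / (6 * d^2)
F = 2.23e-20 * 3.9e-08 / (6 * (2e-09)^2)
F = 3.62375e-11 N = 36.237 pN

36.237


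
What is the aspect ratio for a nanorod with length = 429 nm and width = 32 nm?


Aspect ratio AR = length / diameter
AR = 429 / 32
AR = 13.41

13.41


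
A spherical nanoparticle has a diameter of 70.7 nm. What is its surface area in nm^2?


Radius r = 70.7/2 = 35.35 nm
Surface area SA = 4 * pi * r^2
SA = 4 * pi * (35.35)^2
SA = 15703.22 nm^2

15703.22


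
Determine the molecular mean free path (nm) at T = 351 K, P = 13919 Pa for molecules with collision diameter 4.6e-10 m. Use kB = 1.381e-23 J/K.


Mean free path: lambda = kB*T / (sqrt(2) * pi * d^2 * P)
lambda = 1.381e-23 * 351 / (sqrt(2) * pi * (4.6e-10)^2 * 13919)
lambda = 3.70435e-07 m
lambda = 370.44 nm

370.44


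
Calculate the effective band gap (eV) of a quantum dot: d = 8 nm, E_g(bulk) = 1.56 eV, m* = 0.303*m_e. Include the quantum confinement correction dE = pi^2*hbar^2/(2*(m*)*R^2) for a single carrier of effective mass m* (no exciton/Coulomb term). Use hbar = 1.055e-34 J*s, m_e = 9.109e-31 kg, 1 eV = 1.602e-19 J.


Radius R = 8/2 nm = 4e-09 m
Confinement energy dE = pi^2 * hbar^2 / (2 * m_eff * m_e * R^2)
dE = pi^2 * (1.055e-34)^2 / (2 * 0.303 * 9.109e-31 * (4e-09)^2) J, divided by 1.602e-19 J/eV
dE = 0.0776 eV
Total band gap = E_g(bulk) + dE = 1.56 + 0.0776 = 1.6376 eV

1.6376


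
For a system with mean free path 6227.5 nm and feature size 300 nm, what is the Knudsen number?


Knudsen number Kn = lambda / L
Kn = 6227.5 / 300
Kn = 20.7583

20.7583


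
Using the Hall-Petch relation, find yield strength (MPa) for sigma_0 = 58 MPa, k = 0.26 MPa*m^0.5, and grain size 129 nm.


d = 129 nm = 1.29e-07 m
sqrt(d) = 0.0003591657
Hall-Petch contribution = k / sqrt(d) = 0.26 / 0.0003591657 = 723.9 MPa
sigma = sigma_0 + k/sqrt(d) = 58 + 723.9 = 781.9 MPa

781.9


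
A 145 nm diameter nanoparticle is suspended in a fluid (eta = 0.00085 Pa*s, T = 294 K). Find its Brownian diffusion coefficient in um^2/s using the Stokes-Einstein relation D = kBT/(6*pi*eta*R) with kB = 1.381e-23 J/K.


Radius R = 145/2 = 72.5 nm = 7.25e-08 m
D = kB*T / (6*pi*eta*R)
D = 1.381e-23 * 294 / (6 * pi * 0.00085 * 7.25e-08)
D = 3.49529e-12 m^2/s = 3.495 um^2/s

3.495


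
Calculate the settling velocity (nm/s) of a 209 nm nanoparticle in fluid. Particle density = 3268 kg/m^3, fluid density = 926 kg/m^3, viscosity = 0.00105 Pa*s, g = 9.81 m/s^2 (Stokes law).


Radius R = 209/2 nm = 1.045e-07 m
Density difference = 3268 - 926 = 2342 kg/m^3
v = 2 * R^2 * (rho_p - rho_f) * g / (9 * eta)
v = 2 * (1.045e-07)^2 * 2342 * 9.81 / (9 * 0.00105)
v = 5.3099e-08 m/s = 53.099 nm/s

53.099


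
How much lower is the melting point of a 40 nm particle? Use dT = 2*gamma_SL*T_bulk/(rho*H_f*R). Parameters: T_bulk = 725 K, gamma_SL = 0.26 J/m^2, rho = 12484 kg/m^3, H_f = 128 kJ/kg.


Radius R = 40/2 = 20 nm = 2e-08 m
Convert H_f = 128 kJ/kg = 128000 J/kg
dT = 2 * gamma_SL * T_bulk / (rho * H_f * R)
dT = 2 * 0.26 * 725 / (12484 * 128000 * 2e-08)
dT = 11.8 K

11.8


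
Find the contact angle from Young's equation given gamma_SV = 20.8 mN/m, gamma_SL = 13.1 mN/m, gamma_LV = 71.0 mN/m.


cos(theta) = (gamma_SV - gamma_SL) / gamma_LV
cos(theta) = (20.8 - 13.1) / 71.0
cos(theta) = 0.108451
theta = arccos(0.108451) = 83.77 degrees

83.77


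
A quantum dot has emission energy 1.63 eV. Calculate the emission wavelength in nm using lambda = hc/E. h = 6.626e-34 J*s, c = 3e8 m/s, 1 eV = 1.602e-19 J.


Convert energy: E = 1.63 eV = 1.63 * 1.602e-19 = 2.61126e-19 J
lambda = h*c / E = 6.626e-34 * 3e8 / 2.61126e-19
lambda = 7.61242e-07 m = 761.2 nm

761.2


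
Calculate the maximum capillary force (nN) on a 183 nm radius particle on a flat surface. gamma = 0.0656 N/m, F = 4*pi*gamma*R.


Convert radius: R = 183 nm = 1.83e-07 m
F = 4 * pi * gamma * R
F = 4 * pi * 0.0656 * 1.83e-07
F = 1.50857e-07 N = 150.8568 nN

150.8568


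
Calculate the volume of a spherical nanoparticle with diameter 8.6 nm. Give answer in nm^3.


Radius r = 8.6/2 = 4.3 nm
Volume V = (4/3) * pi * r^3
V = (4/3) * pi * (4.3)^3
V = 333.04 nm^3

333.04


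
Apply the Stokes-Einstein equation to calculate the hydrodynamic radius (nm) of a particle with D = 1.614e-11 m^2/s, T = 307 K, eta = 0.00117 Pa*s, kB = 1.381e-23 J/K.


Stokes-Einstein: R = kB*T / (6*pi*eta*D)
R = 1.381e-23 * 307 / (6 * pi * 0.00117 * 1.614e-11)
R = 1.19108e-08 m = 11.91 nm

11.91


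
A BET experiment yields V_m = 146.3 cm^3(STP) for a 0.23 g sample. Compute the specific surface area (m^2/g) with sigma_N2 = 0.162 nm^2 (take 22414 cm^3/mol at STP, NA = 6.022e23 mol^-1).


Number of moles in monolayer = V_m / 22414 = 146.3 / 22414 = 0.00652717
Number of molecules = moles * NA = 0.00652717 * 6.022e23
SA = molecules * sigma / mass
SA = (146.3 / 22414) * 6.022e23 * 0.162e-18 / 0.23
SA = 2768.6 m^2/g

2768.6


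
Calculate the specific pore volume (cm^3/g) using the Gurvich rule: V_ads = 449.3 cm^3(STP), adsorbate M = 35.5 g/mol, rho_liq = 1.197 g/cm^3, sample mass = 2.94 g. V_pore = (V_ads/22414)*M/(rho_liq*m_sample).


Moles adsorbed n = V_ads / 22414 = 449.3 / 22414 = 2.004551e-02 mol
Liquid volume V_liq = n * M / rho_liq = 2.004551e-02 * 35.5 / 1.197 = 0.59450 cm^3
Specific pore volume V_pore = V_liq / m_sample = 0.59450 / 2.94
V_pore = 0.2022 cm^3/g

0.2022


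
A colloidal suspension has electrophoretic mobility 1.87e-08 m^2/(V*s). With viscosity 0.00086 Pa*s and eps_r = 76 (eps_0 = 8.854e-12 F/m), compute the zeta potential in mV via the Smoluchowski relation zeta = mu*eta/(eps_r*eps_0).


Smoluchowski equation: zeta = mu * eta / (eps_r * eps_0)
zeta = 1.87e-08 * 0.00086 / (76 * 8.854e-12)
zeta = 0.023899 V = 23.9 mV

23.9


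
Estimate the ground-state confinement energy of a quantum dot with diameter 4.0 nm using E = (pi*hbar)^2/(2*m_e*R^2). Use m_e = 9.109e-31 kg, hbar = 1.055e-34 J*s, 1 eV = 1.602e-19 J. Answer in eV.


Radius R = 4.0/2 = 2 nm = 2e-09 m
E = (pi * 1.055e-34)^2 / (2 * 9.109e-31 * (2e-09)^2)
E(J) = 1.50745e-20
E = E(J) / 1.602e-19 = 0.0941 eV

0.0941


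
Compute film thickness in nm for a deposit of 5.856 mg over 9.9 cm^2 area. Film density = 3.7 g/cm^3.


Convert: m = 5.856 mg = 5.8560e-06 kg, A = 9.9 cm^2 = 9.9000e-04 m^2, rho = 3.7 g/cm^3 = 3700 kg/m^3
t = m / (A * rho)
t = 5.8560e-06 / (9.9000e-04 * 3700)
t = 1.5987e-06 m = 1598.7 nm

1598.7


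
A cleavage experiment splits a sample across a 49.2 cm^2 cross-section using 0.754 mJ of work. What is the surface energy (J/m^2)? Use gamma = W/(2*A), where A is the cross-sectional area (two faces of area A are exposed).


Convert: A = 49.2 cm^2 = 0.00492 m^2, W = 0.754 mJ = 0.000754 J
Cleaving exposes two faces of area A, so total new surface = 2*A and gamma = W / (2*A)
gamma = 0.000754 / (2 * 0.00492)
gamma = 0.077 J/m^2

0.077


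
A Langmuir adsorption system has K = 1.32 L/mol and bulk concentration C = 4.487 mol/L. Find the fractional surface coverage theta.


Langmuir isotherm: theta = K*C / (1 + K*C)
K*C = 1.32 * 4.487 = 5.92284
theta = 5.92284 / (1 + 5.92284) = 5.92284 / 6.92284
theta = 0.8556

0.8556


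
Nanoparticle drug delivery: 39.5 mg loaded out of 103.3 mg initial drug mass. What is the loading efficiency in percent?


Drug loading efficiency = (drug loaded / drug initial) * 100
DLE = 39.5 / 103.3 * 100
DLE = 0.3824 * 100
DLE = 38.24%

38.24


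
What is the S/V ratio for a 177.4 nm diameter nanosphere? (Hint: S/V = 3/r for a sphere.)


Radius r = 177.4/2 = 88.7 nm
S/V = 3 / r = 3 / 88.7
S/V = 0.0338 nm^-1

0.0338


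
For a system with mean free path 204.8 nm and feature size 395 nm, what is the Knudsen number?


Knudsen number Kn = lambda / L
Kn = 204.8 / 395
Kn = 0.5185

0.5185


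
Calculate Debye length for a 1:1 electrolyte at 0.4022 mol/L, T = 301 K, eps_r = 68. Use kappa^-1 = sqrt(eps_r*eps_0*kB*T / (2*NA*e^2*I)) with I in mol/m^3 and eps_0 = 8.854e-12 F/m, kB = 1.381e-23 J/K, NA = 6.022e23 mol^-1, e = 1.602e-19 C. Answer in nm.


Ionic strength I = 0.4022 * 1^2 * 1000 = 402.2 mol/m^3
kappa^-1 = sqrt(68 * 8.854e-12 * 1.381e-23 * 301 / (2 * 6.022e23 * (1.602e-19)^2 * 402.2))
kappa^-1 = 0.449 nm

0.449


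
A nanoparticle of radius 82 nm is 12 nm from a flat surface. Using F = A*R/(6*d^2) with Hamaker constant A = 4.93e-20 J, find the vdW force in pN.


Convert to SI: R = 82 nm = 8.2e-08 m, d = 12 nm = 1.2e-08 m
F = A * R / (6 * d^2)
F = 4.93e-20 * 8.2e-08 / (6 * (1.2e-08)^2)
F = 4.67894e-12 N = 4.679 pN

4.679


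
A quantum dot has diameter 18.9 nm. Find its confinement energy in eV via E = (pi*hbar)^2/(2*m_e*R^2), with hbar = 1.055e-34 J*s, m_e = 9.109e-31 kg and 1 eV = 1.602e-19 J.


Radius R = 18.9/2 = 9.45 nm = 9.45e-09 m
E = (pi * 1.055e-34)^2 / (2 * 9.109e-31 * (9.45e-09)^2)
E(J) = 6.75212e-22
E = E(J) / 1.602e-19 = 0.0042 eV

0.0042


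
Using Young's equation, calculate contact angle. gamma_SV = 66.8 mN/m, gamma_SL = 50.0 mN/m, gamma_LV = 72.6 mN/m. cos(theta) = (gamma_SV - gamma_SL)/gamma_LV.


cos(theta) = (gamma_SV - gamma_SL) / gamma_LV
cos(theta) = (66.8 - 50.0) / 72.6
cos(theta) = 0.231405
theta = arccos(0.231405) = 76.62 degrees

76.62


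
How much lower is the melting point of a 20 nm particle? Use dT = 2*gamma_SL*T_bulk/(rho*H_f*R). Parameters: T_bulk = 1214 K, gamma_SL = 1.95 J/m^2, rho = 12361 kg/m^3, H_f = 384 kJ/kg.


Radius R = 20/2 = 10 nm = 1e-08 m
Convert H_f = 384 kJ/kg = 384000 J/kg
dT = 2 * gamma_SL * T_bulk / (rho * H_f * R)
dT = 2 * 1.95 * 1214 / (12361 * 384000 * 1e-08)
dT = 99.7 K

99.7


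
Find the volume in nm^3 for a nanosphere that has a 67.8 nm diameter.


Radius r = 67.8/2 = 33.9 nm
Volume V = (4/3) * pi * r^3
V = (4/3) * pi * (33.9)^3
V = 163187.81 nm^3

163187.81


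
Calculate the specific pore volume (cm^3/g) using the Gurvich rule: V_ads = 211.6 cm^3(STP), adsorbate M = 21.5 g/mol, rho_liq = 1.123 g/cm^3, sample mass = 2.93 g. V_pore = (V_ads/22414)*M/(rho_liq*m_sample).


Moles adsorbed n = V_ads / 22414 = 211.6 / 22414 = 9.440528e-03 mol
Liquid volume V_liq = n * M / rho_liq = 9.440528e-03 * 21.5 / 1.123 = 0.18074 cm^3
Specific pore volume V_pore = V_liq / m_sample = 0.18074 / 2.93
V_pore = 0.0617 cm^3/g

0.0617


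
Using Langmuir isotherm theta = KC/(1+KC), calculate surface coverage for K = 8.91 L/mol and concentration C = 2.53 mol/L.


Langmuir isotherm: theta = K*C / (1 + K*C)
K*C = 8.91 * 2.53 = 22.5423
theta = 22.5423 / (1 + 22.5423) = 22.5423 / 23.5423
theta = 0.9575

0.9575


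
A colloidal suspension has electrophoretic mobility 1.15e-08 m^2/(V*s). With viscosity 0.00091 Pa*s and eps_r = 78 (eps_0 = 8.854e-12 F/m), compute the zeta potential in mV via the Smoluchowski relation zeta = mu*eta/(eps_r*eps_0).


Smoluchowski equation: zeta = mu * eta / (eps_r * eps_0)
zeta = 1.15e-08 * 0.00091 / (78 * 8.854e-12)
zeta = 0.015153 V = 15.15 mV

15.15


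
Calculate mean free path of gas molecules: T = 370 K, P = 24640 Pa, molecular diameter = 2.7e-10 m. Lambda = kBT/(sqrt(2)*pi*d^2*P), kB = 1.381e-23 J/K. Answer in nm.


Mean free path: lambda = kB*T / (sqrt(2) * pi * d^2 * P)
lambda = 1.381e-23 * 370 / (sqrt(2) * pi * (2.7e-10)^2 * 24640)
lambda = 6.40269e-07 m
lambda = 640.27 nm

640.27


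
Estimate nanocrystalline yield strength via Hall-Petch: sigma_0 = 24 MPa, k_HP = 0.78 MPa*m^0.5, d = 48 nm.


d = 48 nm = 4.8e-08 m
sqrt(d) = 0.000219089
Hall-Petch contribution = k / sqrt(d) = 0.78 / 0.000219089 = 3560.2 MPa
sigma = sigma_0 + k/sqrt(d) = 24 + 3560.2 = 3584.2 MPa

3584.2


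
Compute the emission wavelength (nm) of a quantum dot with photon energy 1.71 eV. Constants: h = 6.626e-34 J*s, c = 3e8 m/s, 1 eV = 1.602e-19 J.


Convert energy: E = 1.71 eV = 1.71 * 1.602e-19 = 2.73942e-19 J
lambda = h*c / E = 6.626e-34 * 3e8 / 2.73942e-19
lambda = 7.25628e-07 m = 725.6 nm

725.6


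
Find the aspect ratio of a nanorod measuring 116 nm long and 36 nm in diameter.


Aspect ratio AR = length / diameter
AR = 116 / 36
AR = 3.22

3.22


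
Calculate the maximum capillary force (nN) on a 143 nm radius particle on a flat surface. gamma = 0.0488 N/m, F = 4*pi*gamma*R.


Convert radius: R = 143 nm = 1.43e-07 m
F = 4 * pi * gamma * R
F = 4 * pi * 0.0488 * 1.43e-07
F = 8.76932e-08 N = 87.6932 nN

87.6932


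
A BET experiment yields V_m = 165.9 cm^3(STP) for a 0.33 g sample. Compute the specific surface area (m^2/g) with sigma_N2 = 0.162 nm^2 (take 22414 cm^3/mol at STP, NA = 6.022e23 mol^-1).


Number of moles in monolayer = V_m / 22414 = 165.9 / 22414 = 0.00740162
Number of molecules = moles * NA = 0.00740162 * 6.022e23
SA = molecules * sigma / mass
SA = (165.9 / 22414) * 6.022e23 * 0.162e-18 / 0.33
SA = 2188.1 m^2/g

2188.1


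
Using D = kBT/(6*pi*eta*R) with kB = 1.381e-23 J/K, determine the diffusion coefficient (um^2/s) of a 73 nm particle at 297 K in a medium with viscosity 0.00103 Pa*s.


Radius R = 73/2 = 36.5 nm = 3.65e-08 m
D = kB*T / (6*pi*eta*R)
D = 1.381e-23 * 297 / (6 * pi * 0.00103 * 3.65e-08)
D = 5.78787e-12 m^2/s = 5.788 um^2/s

5.788


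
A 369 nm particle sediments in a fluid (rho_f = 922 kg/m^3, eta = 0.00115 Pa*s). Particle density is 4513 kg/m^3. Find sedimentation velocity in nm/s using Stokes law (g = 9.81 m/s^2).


Radius R = 369/2 nm = 1.845e-07 m
Density difference = 4513 - 922 = 3591 kg/m^3
v = 2 * R^2 * (rho_p - rho_f) * g / (9 * eta)
v = 2 * (1.845e-07)^2 * 3591 * 9.81 / (9 * 0.00115)
v = 2.31722e-07 m/s = 231.7217 nm/s

231.7217


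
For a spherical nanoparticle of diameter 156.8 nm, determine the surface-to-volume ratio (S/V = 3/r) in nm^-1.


Radius r = 156.8/2 = 78.4 nm
S/V = 3 / r = 3 / 78.4
S/V = 0.0383 nm^-1

0.0383


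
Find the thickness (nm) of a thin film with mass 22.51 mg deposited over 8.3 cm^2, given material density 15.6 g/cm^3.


Convert: m = 22.51 mg = 2.2510e-05 kg, A = 8.3 cm^2 = 8.3000e-04 m^2, rho = 15.6 g/cm^3 = 15600 kg/m^3
t = m / (A * rho)
t = 2.2510e-05 / (8.3000e-04 * 15600)
t = 1.7385e-06 m = 1738.5 nm

1738.5


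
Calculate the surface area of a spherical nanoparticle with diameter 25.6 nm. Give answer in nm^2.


Radius r = 25.6/2 = 12.8 nm
Surface area SA = 4 * pi * r^2
SA = 4 * pi * (12.8)^2
SA = 2058.87 nm^2

2058.87


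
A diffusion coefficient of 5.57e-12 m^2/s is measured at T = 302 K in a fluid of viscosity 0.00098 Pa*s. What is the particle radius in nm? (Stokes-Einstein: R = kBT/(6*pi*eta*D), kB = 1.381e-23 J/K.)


Stokes-Einstein: R = kB*T / (6*pi*eta*D)
R = 1.381e-23 * 302 / (6 * pi * 0.00098 * 5.57e-12)
R = 4.05339e-08 m = 40.53 nm

40.53


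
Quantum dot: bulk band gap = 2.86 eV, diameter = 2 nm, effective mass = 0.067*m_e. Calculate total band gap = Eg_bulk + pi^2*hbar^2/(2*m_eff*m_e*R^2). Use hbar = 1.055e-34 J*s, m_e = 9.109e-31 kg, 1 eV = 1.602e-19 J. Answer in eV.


Radius R = 2/2 nm = 1e-09 m
Confinement energy dE = pi^2 * hbar^2 / (2 * m_eff * m_e * R^2)
dE = pi^2 * (1.055e-34)^2 / (2 * 0.067 * 9.109e-31 * (1e-09)^2) J, divided by 1.602e-19 J/eV
dE = 5.6178 eV
Total band gap = E_g(bulk) + dE = 2.86 + 5.6178 = 8.4778 eV

8.4778


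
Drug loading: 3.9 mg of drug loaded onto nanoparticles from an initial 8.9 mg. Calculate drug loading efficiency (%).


Drug loading efficiency = (drug loaded / drug initial) * 100
DLE = 3.9 / 8.9 * 100
DLE = 0.4382 * 100
DLE = 43.82%

43.82


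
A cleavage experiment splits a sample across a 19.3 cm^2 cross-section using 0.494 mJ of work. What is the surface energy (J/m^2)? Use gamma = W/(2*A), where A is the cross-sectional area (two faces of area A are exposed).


Convert: A = 19.3 cm^2 = 0.00193 m^2, W = 0.494 mJ = 0.000494 J
Cleaving exposes two faces of area A, so total new surface = 2*A and gamma = W / (2*A)
gamma = 0.000494 / (2 * 0.00193)
gamma = 0.128 J/m^2

0.128


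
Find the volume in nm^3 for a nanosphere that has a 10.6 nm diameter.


Radius r = 10.6/2 = 5.3 nm
Volume V = (4/3) * pi * r^3
V = (4/3) * pi * (5.3)^3
V = 623.61 nm^3

623.61


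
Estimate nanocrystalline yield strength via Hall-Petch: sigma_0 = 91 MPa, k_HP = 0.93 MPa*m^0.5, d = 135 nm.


d = 135 nm = 1.35e-07 m
sqrt(d) = 0.0003674235
Hall-Petch contribution = k / sqrt(d) = 0.93 / 0.0003674235 = 2531.1 MPa
sigma = sigma_0 + k/sqrt(d) = 91 + 2531.1 = 2622.1 MPa

2622.1


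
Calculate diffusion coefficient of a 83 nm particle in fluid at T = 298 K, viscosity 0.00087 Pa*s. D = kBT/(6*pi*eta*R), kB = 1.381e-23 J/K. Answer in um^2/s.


Radius R = 83/2 = 41.5 nm = 4.15e-08 m
D = kB*T / (6*pi*eta*R)
D = 1.381e-23 * 298 / (6 * pi * 0.00087 * 4.15e-08)
D = 6.04702e-12 m^2/s = 6.047 um^2/s

6.047


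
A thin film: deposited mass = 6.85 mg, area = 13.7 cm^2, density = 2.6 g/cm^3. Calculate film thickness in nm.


Convert: m = 6.85 mg = 6.8500e-06 kg, A = 13.7 cm^2 = 1.3700e-03 m^2, rho = 2.6 g/cm^3 = 2600 kg/m^3
t = m / (A * rho)
t = 6.8500e-06 / (1.3700e-03 * 2600)
t = 1.9231e-06 m = 1923.1 nm

1923.1


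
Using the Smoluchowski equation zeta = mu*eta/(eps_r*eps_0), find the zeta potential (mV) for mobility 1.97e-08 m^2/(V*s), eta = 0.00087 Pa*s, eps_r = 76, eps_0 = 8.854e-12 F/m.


Smoluchowski equation: zeta = mu * eta / (eps_r * eps_0)
zeta = 1.97e-08 * 0.00087 / (76 * 8.854e-12)
zeta = 0.02547 V = 25.47 mV

25.47


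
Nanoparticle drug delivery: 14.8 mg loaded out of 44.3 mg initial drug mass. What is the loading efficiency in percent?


Drug loading efficiency = (drug loaded / drug initial) * 100
DLE = 14.8 / 44.3 * 100
DLE = 0.3341 * 100
DLE = 33.41%

33.41


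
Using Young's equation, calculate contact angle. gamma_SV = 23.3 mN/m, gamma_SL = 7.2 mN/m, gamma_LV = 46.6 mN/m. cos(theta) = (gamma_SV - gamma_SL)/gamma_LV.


cos(theta) = (gamma_SV - gamma_SL) / gamma_LV
cos(theta) = (23.3 - 7.2) / 46.6
cos(theta) = 0.345494
theta = arccos(0.345494) = 69.79 degrees

69.79


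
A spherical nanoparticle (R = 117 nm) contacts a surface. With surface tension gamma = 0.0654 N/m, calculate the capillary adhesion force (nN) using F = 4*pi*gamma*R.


Convert radius: R = 117 nm = 1.17e-07 m
F = 4 * pi * gamma * R
F = 4 * pi * 0.0654 * 1.17e-07
F = 9.61554e-08 N = 96.1554 nN

96.1554


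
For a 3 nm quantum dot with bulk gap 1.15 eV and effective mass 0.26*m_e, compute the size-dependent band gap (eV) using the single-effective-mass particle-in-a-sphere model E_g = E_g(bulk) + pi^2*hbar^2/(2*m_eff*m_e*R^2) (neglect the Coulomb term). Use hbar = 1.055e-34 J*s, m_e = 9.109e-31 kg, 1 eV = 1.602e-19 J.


Radius R = 3/2 nm = 1.5e-09 m
Confinement energy dE = pi^2 * hbar^2 / (2 * m_eff * m_e * R^2)
dE = pi^2 * (1.055e-34)^2 / (2 * 0.26 * 9.109e-31 * (1.5e-09)^2) J, divided by 1.602e-19 J/eV
dE = 0.6434 eV
Total band gap = E_g(bulk) + dE = 1.15 + 0.6434 = 1.7934 eV

1.7934


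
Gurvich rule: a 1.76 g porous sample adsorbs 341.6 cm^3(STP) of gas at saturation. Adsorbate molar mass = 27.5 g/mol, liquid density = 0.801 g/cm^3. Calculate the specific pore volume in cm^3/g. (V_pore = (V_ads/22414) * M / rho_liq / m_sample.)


Moles adsorbed n = V_ads / 22414 = 341.6 / 22414 = 1.524047e-02 mol
Liquid volume V_liq = n * M / rho_liq = 1.524047e-02 * 27.5 / 0.801 = 0.52324 cm^3
Specific pore volume V_pore = V_liq / m_sample = 0.52324 / 1.76
V_pore = 0.2973 cm^3/g

0.2973


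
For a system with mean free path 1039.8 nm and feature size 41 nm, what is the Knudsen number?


Knudsen number Kn = lambda / L
Kn = 1039.8 / 41
Kn = 25.361

25.361


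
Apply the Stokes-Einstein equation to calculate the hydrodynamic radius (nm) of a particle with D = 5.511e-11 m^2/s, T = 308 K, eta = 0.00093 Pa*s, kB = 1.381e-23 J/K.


Stokes-Einstein: R = kB*T / (6*pi*eta*D)
R = 1.381e-23 * 308 / (6 * pi * 0.00093 * 5.511e-11)
R = 4.40281e-09 m = 4.4 nm

4.4


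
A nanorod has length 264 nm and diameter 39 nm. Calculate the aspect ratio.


Aspect ratio AR = length / diameter
AR = 264 / 39
AR = 6.77

6.77


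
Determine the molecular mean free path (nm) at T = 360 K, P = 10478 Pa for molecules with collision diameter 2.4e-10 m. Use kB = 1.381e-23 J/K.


Mean free path: lambda = kB*T / (sqrt(2) * pi * d^2 * P)
lambda = 1.381e-23 * 360 / (sqrt(2) * pi * (2.4e-10)^2 * 10478)
lambda = 1.85409e-06 m
lambda = 1854.09 nm

1854.09


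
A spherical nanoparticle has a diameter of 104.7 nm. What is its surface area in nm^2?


Radius r = 104.7/2 = 52.35 nm
Surface area SA = 4 * pi * r^2
SA = 4 * pi * (52.35)^2
SA = 34438.42 nm^2

34438.42


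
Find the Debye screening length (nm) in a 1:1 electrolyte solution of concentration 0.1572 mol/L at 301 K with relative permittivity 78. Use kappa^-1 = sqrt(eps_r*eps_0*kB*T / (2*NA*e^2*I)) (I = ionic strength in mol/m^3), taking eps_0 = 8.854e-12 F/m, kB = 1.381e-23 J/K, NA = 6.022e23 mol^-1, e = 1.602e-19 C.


Ionic strength I = 0.1572 * 1^2 * 1000 = 157.2 mol/m^3
kappa^-1 = sqrt(78 * 8.854e-12 * 1.381e-23 * 301 / (2 * 6.022e23 * (1.602e-19)^2 * 157.2))
kappa^-1 = 0.769 nm

0.769


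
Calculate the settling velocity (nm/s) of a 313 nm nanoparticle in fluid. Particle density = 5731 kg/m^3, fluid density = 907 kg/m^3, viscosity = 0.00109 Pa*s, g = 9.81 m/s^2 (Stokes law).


Radius R = 313/2 nm = 1.565e-07 m
Density difference = 5731 - 907 = 4824 kg/m^3
v = 2 * R^2 * (rho_p - rho_f) * g / (9 * eta)
v = 2 * (1.565e-07)^2 * 4824 * 9.81 / (9 * 0.00109)
v = 2.36301e-07 m/s = 236.3012 nm/s

236.3012


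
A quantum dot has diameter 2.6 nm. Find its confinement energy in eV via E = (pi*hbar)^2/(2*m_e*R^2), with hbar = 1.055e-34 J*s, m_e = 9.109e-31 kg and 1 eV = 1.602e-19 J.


Radius R = 2.6/2 = 1.3 nm = 1.3e-09 m
E = (pi * 1.055e-34)^2 / (2 * 9.109e-31 * (1.3e-09)^2)
E(J) = 3.56794e-20
E = E(J) / 1.602e-19 = 0.2227 eV

0.2227


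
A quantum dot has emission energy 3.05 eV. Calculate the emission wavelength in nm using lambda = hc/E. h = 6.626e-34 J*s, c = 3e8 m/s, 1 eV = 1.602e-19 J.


Convert energy: E = 3.05 eV = 3.05 * 1.602e-19 = 4.8861e-19 J
lambda = h*c / E = 6.626e-34 * 3e8 / 4.8861e-19
lambda = 4.06828e-07 m = 406.8 nm

406.8


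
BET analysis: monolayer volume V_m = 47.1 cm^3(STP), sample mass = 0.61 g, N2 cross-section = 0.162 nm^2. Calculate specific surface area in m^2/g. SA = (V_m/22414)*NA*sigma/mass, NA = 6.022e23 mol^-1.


Number of moles in monolayer = V_m / 22414 = 47.1 / 22414 = 0.00210137
Number of molecules = moles * NA = 0.00210137 * 6.022e23
SA = molecules * sigma / mass
SA = (47.1 / 22414) * 6.022e23 * 0.162e-18 / 0.61
SA = 336.1 m^2/g

336.1


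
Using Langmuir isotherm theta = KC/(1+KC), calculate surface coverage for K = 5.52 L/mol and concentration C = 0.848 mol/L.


Langmuir isotherm: theta = K*C / (1 + K*C)
K*C = 5.52 * 0.848 = 4.68096
theta = 4.68096 / (1 + 4.68096) = 4.68096 / 5.68096
theta = 0.824

0.824


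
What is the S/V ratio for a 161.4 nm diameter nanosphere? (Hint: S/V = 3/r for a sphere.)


Radius r = 161.4/2 = 80.7 nm
S/V = 3 / r = 3 / 80.7
S/V = 0.0372 nm^-1

0.0372


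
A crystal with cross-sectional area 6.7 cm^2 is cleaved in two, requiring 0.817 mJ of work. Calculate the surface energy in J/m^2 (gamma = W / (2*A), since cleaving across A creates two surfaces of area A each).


Convert: A = 6.7 cm^2 = 0.00067 m^2, W = 0.817 mJ = 0.000817 J
Cleaving exposes two faces of area A, so total new surface = 2*A and gamma = W / (2*A)
gamma = 0.000817 / (2 * 0.00067)
gamma = 0.61 J/m^2

0.61


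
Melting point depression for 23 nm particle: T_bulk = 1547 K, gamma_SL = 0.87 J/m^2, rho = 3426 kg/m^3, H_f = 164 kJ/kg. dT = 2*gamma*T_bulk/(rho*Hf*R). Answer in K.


Radius R = 23/2 = 11.5 nm = 1.15e-08 m
Convert H_f = 164 kJ/kg = 164000 J/kg
dT = 2 * gamma_SL * T_bulk / (rho * H_f * R)
dT = 2 * 0.87 * 1547 / (3426 * 164000 * 1.15e-08)
dT = 416.6 K

416.6


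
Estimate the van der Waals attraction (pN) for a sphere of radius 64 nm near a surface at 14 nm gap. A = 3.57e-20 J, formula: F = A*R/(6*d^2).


Convert to SI: R = 64 nm = 6.4e-08 m, d = 14 nm = 1.4e-08 m
F = A * R / (6 * d^2)
F = 3.57e-20 * 6.4e-08 / (6 * (1.4e-08)^2)
F = 1.94286e-12 N = 1.943 pN

1.943


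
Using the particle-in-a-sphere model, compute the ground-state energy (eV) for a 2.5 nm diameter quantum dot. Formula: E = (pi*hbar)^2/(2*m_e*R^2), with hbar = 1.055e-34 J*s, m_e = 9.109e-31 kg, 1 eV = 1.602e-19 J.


Radius R = 2.5/2 = 1.25 nm = 1.25e-09 m
E = (pi * 1.055e-34)^2 / (2 * 9.109e-31 * (1.25e-09)^2)
E(J) = 3.85908e-20
E = E(J) / 1.602e-19 = 0.2409 eV

0.2409


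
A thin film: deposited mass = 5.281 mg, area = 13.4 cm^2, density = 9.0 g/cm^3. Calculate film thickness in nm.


Convert: m = 5.281 mg = 5.2810e-06 kg, A = 13.4 cm^2 = 1.3400e-03 m^2, rho = 9.0 g/cm^3 = 9000 kg/m^3
t = m / (A * rho)
t = 5.2810e-06 / (1.3400e-03 * 9000)
t = 4.3789e-07 m = 437.9 nm

437.9


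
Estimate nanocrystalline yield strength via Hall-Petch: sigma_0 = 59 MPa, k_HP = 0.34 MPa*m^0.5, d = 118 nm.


d = 118 nm = 1.18e-07 m
sqrt(d) = 0.0003435113
Hall-Petch contribution = k / sqrt(d) = 0.34 / 0.0003435113 = 989.8 MPa
sigma = sigma_0 + k/sqrt(d) = 59 + 989.8 = 1048.8 MPa

1048.8


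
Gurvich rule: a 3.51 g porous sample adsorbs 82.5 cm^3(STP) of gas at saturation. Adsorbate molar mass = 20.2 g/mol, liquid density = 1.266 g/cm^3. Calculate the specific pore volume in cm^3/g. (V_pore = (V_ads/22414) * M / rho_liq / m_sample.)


Moles adsorbed n = V_ads / 22414 = 82.5 / 22414 = 3.680735e-03 mol
Liquid volume V_liq = n * M / rho_liq = 3.680735e-03 * 20.2 / 1.266 = 0.05873 cm^3
Specific pore volume V_pore = V_liq / m_sample = 0.05873 / 3.51
V_pore = 0.0167 cm^3/g

0.0167


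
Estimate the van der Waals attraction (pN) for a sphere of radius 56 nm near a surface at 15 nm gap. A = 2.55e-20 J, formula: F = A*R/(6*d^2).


Convert to SI: R = 56 nm = 5.6e-08 m, d = 15 nm = 1.5e-08 m
F = A * R / (6 * d^2)
F = 2.55e-20 * 5.6e-08 / (6 * (1.5e-08)^2)
F = 1.05778e-12 N = 1.058 pN

1.058


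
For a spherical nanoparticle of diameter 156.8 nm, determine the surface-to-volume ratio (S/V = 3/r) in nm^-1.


Radius r = 156.8/2 = 78.4 nm
S/V = 3 / r = 3 / 78.4
S/V = 0.0383 nm^-1

0.0383


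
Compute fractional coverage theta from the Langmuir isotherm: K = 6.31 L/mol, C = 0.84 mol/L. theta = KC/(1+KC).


Langmuir isotherm: theta = K*C / (1 + K*C)
K*C = 6.31 * 0.84 = 5.3004
theta = 5.3004 / (1 + 5.3004) = 5.3004 / 6.3004
theta = 0.8413

0.8413


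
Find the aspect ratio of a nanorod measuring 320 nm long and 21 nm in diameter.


Aspect ratio AR = length / diameter
AR = 320 / 21
AR = 15.24

15.24


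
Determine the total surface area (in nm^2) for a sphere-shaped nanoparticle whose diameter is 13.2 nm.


Radius r = 13.2/2 = 6.6 nm
Surface area SA = 4 * pi * r^2
SA = 4 * pi * (6.6)^2
SA = 547.39 nm^2

547.39


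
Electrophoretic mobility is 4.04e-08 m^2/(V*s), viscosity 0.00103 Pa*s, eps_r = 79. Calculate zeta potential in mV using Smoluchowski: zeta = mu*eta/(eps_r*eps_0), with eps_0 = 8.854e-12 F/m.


Smoluchowski equation: zeta = mu * eta / (eps_r * eps_0)
zeta = 4.04e-08 * 0.00103 / (79 * 8.854e-12)
zeta = 0.059491 V = 59.49 mV

59.49


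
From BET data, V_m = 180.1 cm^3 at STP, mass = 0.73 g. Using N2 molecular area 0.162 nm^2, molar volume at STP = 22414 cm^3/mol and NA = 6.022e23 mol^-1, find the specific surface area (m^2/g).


Number of moles in monolayer = V_m / 22414 = 180.1 / 22414 = 0.00803516
Number of molecules = moles * NA = 0.00803516 * 6.022e23
SA = molecules * sigma / mass
SA = (180.1 / 22414) * 6.022e23 * 0.162e-18 / 0.73
SA = 1073.8 m^2/g

1073.8


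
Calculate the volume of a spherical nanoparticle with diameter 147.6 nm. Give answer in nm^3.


Radius r = 147.6/2 = 73.8 nm
Volume V = (4/3) * pi * r^3
V = (4/3) * pi * (73.8)^3
V = 1683672.8 nm^3

1683672.8


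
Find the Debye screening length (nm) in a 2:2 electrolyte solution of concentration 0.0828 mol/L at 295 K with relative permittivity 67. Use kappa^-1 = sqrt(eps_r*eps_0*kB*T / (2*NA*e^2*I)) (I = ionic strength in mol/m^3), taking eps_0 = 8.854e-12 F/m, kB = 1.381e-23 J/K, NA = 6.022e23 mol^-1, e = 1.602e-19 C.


Ionic strength I = 0.0828 * 2^2 * 1000 = 331.2 mol/m^3
kappa^-1 = sqrt(67 * 8.854e-12 * 1.381e-23 * 295 / (2 * 6.022e23 * (1.602e-19)^2 * 331.2))
kappa^-1 = 0.486 nm

0.486


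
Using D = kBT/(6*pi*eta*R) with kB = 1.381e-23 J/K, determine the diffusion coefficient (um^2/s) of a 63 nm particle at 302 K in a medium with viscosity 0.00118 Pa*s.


Radius R = 63/2 = 31.5 nm = 3.15e-08 m
D = kB*T / (6*pi*eta*R)
D = 1.381e-23 * 302 / (6 * pi * 0.00118 * 3.15e-08)
D = 5.9526e-12 m^2/s = 5.953 um^2/s

5.953


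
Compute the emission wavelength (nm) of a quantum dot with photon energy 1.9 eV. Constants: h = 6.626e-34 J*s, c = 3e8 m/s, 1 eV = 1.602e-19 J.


Convert energy: E = 1.9 eV = 1.9 * 1.602e-19 = 3.0438e-19 J
lambda = h*c / E = 6.626e-34 * 3e8 / 3.0438e-19
lambda = 6.53065e-07 m = 653.1 nm

653.1


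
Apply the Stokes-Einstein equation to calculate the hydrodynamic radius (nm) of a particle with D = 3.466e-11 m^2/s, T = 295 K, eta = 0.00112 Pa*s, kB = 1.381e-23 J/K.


Stokes-Einstein: R = kB*T / (6*pi*eta*D)
R = 1.381e-23 * 295 / (6 * pi * 0.00112 * 3.466e-11)
R = 5.5676e-09 m = 5.57 nm

5.57


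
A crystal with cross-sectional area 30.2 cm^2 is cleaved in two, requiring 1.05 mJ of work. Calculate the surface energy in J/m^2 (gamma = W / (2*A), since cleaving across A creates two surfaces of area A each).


Convert: A = 30.2 cm^2 = 0.00302 m^2, W = 1.05 mJ = 0.00105 J
Cleaving exposes two faces of area A, so total new surface = 2*A and gamma = W / (2*A)
gamma = 0.00105 / (2 * 0.00302)
gamma = 0.174 J/m^2

0.174


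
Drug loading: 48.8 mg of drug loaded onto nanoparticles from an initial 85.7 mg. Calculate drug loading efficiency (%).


Drug loading efficiency = (drug loaded / drug initial) * 100
DLE = 48.8 / 85.7 * 100
DLE = 0.5694 * 100
DLE = 56.94%

56.94


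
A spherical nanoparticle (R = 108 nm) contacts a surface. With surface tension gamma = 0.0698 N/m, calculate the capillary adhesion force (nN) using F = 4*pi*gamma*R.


Convert radius: R = 108 nm = 1.08e-07 m
F = 4 * pi * gamma * R
F = 4 * pi * 0.0698 * 1.08e-07
F = 9.47303e-08 N = 94.7303 nN

94.7303


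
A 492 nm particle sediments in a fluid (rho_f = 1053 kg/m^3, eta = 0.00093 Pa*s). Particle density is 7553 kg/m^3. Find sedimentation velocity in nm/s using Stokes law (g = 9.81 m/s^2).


Radius R = 492/2 nm = 2.46e-07 m
Density difference = 7553 - 1053 = 6500 kg/m^3
v = 2 * R^2 * (rho_p - rho_f) * g / (9 * eta)
v = 2 * (2.46e-07)^2 * 6500 * 9.81 / (9 * 0.00093)
v = 9.22056e-07 m/s = 922.0556 nm/s

922.0556


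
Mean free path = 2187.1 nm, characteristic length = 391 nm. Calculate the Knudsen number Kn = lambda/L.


Knudsen number Kn = lambda / L
Kn = 2187.1 / 391
Kn = 5.5936

5.5936


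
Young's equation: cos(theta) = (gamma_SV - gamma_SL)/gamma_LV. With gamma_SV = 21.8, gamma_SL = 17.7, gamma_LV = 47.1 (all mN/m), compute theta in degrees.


cos(theta) = (gamma_SV - gamma_SL) / gamma_LV
cos(theta) = (21.8 - 17.7) / 47.1
cos(theta) = 0.087049
theta = arccos(0.087049) = 85.01 degrees

85.01


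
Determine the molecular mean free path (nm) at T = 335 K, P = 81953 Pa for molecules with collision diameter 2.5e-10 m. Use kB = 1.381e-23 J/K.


Mean free path: lambda = kB*T / (sqrt(2) * pi * d^2 * P)
lambda = 1.381e-23 * 335 / (sqrt(2) * pi * (2.5e-10)^2 * 81953)
lambda = 2.03296e-07 m
lambda = 203.3 nm

203.3


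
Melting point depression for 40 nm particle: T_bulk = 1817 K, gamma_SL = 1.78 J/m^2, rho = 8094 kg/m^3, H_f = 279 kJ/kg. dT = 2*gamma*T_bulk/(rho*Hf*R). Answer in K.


Radius R = 40/2 = 20 nm = 2e-08 m
Convert H_f = 279 kJ/kg = 279000 J/kg
dT = 2 * gamma_SL * T_bulk / (rho * H_f * R)
dT = 2 * 1.78 * 1817 / (8094 * 279000 * 2e-08)
dT = 143.2 K

143.2


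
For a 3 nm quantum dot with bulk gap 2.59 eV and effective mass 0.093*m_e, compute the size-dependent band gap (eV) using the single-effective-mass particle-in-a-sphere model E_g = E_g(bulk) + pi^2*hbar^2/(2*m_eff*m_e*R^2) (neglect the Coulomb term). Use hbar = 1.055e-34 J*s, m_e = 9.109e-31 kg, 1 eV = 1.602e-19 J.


Radius R = 3/2 nm = 1.5e-09 m
Confinement energy dE = pi^2 * hbar^2 / (2 * m_eff * m_e * R^2)
dE = pi^2 * (1.055e-34)^2 / (2 * 0.093 * 9.109e-31 * (1.5e-09)^2) J, divided by 1.602e-19 J/eV
dE = 1.7988 eV
Total band gap = E_g(bulk) + dE = 2.59 + 1.7988 = 4.3888 eV

4.3888


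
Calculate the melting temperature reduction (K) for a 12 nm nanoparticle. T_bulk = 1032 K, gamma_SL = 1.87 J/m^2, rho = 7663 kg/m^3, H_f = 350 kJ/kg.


Radius R = 12/2 = 6 nm = 6e-09 m
Convert H_f = 350 kJ/kg = 350000 J/kg
dT = 2 * gamma_SL * T_bulk / (rho * H_f * R)
dT = 2 * 1.87 * 1032 / (7663 * 350000 * 6e-09)
dT = 239.8 K

239.8


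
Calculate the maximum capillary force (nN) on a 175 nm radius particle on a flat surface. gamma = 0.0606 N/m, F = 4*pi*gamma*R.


Convert radius: R = 175 nm = 1.75e-07 m
F = 4 * pi * gamma * R
F = 4 * pi * 0.0606 * 1.75e-07
F = 1.33266e-07 N = 133.2664 nN

133.2664


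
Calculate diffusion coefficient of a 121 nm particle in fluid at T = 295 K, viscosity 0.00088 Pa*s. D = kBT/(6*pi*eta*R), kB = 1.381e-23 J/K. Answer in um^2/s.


Radius R = 121/2 = 60.5 nm = 6.05e-08 m
D = kB*T / (6*pi*eta*R)
D = 1.381e-23 * 295 / (6 * pi * 0.00088 * 6.05e-08)
D = 4.05954e-12 m^2/s = 4.06 um^2/s

4.06


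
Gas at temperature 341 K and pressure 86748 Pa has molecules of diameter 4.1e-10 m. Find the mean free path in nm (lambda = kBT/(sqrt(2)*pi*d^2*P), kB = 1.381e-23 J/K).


Mean free path: lambda = kB*T / (sqrt(2) * pi * d^2 * P)
lambda = 1.381e-23 * 341 / (sqrt(2) * pi * (4.1e-10)^2 * 86748)
lambda = 7.26869e-08 m
lambda = 72.69 nm

72.69


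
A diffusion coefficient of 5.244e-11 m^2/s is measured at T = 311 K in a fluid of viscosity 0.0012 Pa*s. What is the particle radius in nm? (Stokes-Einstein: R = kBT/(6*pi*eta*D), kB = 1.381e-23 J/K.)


Stokes-Einstein: R = kB*T / (6*pi*eta*D)
R = 1.381e-23 * 311 / (6 * pi * 0.0012 * 5.244e-11)
R = 3.62084e-09 m = 3.62 nm

3.62
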